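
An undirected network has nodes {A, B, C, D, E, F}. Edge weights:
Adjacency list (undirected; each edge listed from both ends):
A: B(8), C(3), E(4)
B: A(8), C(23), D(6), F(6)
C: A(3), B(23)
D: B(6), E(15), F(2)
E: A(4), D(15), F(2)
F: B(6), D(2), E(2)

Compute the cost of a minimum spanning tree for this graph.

Kruskal: consider edges lightest-first.
D–F (2): add. Components now {A} {B} {C} {D,F} {E}
E–F (2): add. Components now {A} {B} {C} {D,E,F}
A–C (3): add. Components now {A,C} {B} {D,E,F}
A–E (4): add. Components now {A,C,D,E,F} {B}
B–D (6): add. Components now {A,B,C,D,E,F}
MST edges: D–F, E–F, A–C, A–E, B–D; total weight 2+2+3+4+6 = 17.

17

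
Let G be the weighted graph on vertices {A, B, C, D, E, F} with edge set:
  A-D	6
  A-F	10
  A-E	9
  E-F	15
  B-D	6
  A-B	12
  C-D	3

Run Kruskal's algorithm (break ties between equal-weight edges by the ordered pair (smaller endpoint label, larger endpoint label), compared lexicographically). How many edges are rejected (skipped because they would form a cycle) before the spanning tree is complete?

Kruskal's algorithm — process edges by increasing weight (ties by edge label):
C-D (3): add — endpoints in different components.
A-D (6): add — endpoints in different components.
B-D (6): add — endpoints in different components.
A-E (9): add — endpoints in different components.
A-F (10): add — endpoints in different components.
Edges rejected before the tree was complete: 0.

0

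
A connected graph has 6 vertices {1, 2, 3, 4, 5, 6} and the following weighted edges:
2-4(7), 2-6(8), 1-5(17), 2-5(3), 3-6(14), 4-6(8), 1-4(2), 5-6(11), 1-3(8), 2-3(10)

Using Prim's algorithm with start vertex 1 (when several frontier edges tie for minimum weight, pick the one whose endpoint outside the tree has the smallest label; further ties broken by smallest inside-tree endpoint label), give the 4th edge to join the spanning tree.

1-3

Prim, starting at 1.
Step 1: frontier [1-4 2, 1-3 8, 1-5 17] → take 1-4 (2); add 4.
Step 2: frontier [1-3 8, 1-5 17, 2-4 7, 4-6 8] → take 2-4 (7); add 2.
Step 3: frontier [1-3 8, 1-5 17, 2-5 3, 2-6 8, 2-3 10, 4-6 8] → take 2-5 (3); add 5.
Step 4: frontier [1-3 8, 2-6 8, 2-3 10, 4-6 8, 5-6 11] → take 1-3 (8); add 3.
Step 5: frontier [2-6 8, 3-6 14, 4-6 8, 5-6 11] → take 2-6 (8); add 6.
The 4th edge added is 1-3.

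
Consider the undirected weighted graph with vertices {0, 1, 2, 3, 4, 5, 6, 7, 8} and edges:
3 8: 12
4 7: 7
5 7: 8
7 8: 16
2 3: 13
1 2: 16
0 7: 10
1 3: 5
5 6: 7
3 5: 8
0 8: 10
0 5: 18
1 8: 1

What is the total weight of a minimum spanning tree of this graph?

Sort edges by weight, then run Kruskal:
1 8 (1): add — endpoints in different components.
1 3 (5): add — endpoints in different components.
4 7 (7): add — endpoints in different components.
5 6 (7): add — endpoints in different components.
3 5 (8): add — endpoints in different components.
5 7 (8): add — endpoints in different components.
0 7 (10): add — endpoints in different components.
0 8 (10): skip — 0 and 8 already connected.
3 8 (12): skip — 3 and 8 already connected.
2 3 (13): add — endpoints in different components.
MST edges: 1 8, 1 3, 4 7, 5 6, 3 5, 5 7, 0 7, 2 3; total weight 1+5+7+7+8+8+10+13 = 59.

59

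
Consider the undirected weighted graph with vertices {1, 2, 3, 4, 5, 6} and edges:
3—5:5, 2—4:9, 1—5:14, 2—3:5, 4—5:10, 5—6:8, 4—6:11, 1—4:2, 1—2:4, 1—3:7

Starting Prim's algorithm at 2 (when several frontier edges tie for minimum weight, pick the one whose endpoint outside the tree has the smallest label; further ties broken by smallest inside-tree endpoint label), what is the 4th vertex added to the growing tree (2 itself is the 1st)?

Prim, starting at 2.
Step 1: cheapest edge leaving the tree is 1—2 (4); add 1.
Step 2: cheapest edge leaving the tree is 1—4 (2); add 4.
Step 3: cheapest edge leaving the tree is 2—3 (5); add 3.
Step 4: cheapest edge leaving the tree is 3—5 (5); add 5.
Step 5: cheapest edge leaving the tree is 5—6 (8); add 6.
Vertex order: 2, 1, 4, 3, 5, 6. The 4th vertex is 3.

3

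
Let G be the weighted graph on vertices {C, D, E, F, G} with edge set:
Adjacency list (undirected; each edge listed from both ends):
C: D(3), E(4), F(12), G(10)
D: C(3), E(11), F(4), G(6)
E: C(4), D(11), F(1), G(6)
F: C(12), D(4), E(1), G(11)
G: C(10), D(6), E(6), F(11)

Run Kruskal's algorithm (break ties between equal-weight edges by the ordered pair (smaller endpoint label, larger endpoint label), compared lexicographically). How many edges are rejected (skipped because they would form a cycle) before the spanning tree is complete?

Kruskal: consider edges lightest-first.
E-F (1): add — endpoints in different components.
C-D (3): add — endpoints in different components.
C-E (4): add — endpoints in different components.
D-F (4): skip — D and F already connected.
D-G (6): add — endpoints in different components.
Edges rejected before the tree was complete: 1.

1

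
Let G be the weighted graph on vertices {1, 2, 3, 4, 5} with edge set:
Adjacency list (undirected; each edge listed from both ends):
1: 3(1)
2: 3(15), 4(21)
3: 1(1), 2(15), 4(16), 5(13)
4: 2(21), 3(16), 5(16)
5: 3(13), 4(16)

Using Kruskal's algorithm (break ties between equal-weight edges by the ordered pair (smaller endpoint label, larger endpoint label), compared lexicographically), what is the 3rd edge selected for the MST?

Sort edges by weight, then run Kruskal:
1 3 (1): add — endpoints in different components.
3 5 (13): add — endpoints in different components.
2 3 (15): add — endpoints in different components.
3 4 (16): add — endpoints in different components.
The 3rd edge added is 2 3.

2-3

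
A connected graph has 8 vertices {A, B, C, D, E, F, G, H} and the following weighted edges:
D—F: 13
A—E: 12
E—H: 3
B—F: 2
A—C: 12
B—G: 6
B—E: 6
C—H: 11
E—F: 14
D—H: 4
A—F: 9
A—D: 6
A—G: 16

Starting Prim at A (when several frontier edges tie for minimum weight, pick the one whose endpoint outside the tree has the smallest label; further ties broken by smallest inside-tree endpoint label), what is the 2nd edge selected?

D-H

Prim, starting at A.
Step 1: cheapest edge leaving the tree is A—D (6); add D.
Step 2: cheapest edge leaving the tree is D—H (4); add H.
Step 3: cheapest edge leaving the tree is E—H (3); add E.
Step 4: cheapest edge leaving the tree is B—E (6); add B.
Step 5: cheapest edge leaving the tree is B—F (2); add F.
Step 6: cheapest edge leaving the tree is B—G (6); add G.
Step 7: cheapest edge leaving the tree is C—H (11); add C.
The 2nd edge added is D—H.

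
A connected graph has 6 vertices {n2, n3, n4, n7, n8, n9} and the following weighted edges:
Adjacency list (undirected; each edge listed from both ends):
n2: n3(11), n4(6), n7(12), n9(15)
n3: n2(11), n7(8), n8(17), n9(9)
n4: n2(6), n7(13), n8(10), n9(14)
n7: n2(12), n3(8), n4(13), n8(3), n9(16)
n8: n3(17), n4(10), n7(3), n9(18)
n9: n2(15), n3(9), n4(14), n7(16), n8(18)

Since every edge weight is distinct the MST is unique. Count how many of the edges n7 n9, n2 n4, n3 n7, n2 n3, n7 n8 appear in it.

Kruskal's algorithm — process edges by increasing weight (ties by edge label):
n7 n8 (3): add. Components now {n7,n8} {n4} {n9} {n3} {n2}
n2 n4 (6): add. Components now {n7,n8} {n2,n4} {n9} {n3}
n3 n7 (8): add. Components now {n3,n7,n8} {n2,n4} {n9}
n3 n9 (9): add. Components now {n3,n7,n8,n9} {n2,n4}
n4 n8 (10): add. Components now {n2,n3,n4,n7,n8,n9}
MST edge set: {n7 n8, n2 n4, n3 n7, n3 n9, n4 n8}.
Of the listed edges, {n2 n4, n3 n7, n7 n8} are in the MST → 3.

3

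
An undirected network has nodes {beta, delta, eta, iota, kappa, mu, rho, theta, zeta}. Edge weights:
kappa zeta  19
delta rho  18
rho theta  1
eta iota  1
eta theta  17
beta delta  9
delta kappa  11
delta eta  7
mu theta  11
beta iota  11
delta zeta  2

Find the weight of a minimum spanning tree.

59

Kruskal: consider edges lightest-first.
eta iota (1): add — endpoints in different components.
rho theta (1): add — endpoints in different components.
delta zeta (2): add — endpoints in different components.
delta eta (7): add — endpoints in different components.
beta delta (9): add — endpoints in different components.
beta iota (11): skip — beta and iota already connected.
delta kappa (11): add — endpoints in different components.
mu theta (11): add — endpoints in different components.
eta theta (17): add — endpoints in different components.
MST edges: eta iota, rho theta, delta zeta, delta eta, beta delta, delta kappa, mu theta, eta theta; total weight 1+1+2+7+9+11+11+17 = 59.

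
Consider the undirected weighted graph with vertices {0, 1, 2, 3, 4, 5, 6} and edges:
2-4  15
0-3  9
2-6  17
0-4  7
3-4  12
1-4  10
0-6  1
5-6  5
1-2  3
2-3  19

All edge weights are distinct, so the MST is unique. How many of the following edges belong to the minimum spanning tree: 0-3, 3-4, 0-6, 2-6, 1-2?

Kruskal's algorithm — process edges by increasing weight (ties by edge label):
0-6 (1): add — endpoints in different components.
1-2 (3): add — endpoints in different components.
5-6 (5): add — endpoints in different components.
0-4 (7): add — endpoints in different components.
0-3 (9): add — endpoints in different components.
1-4 (10): add — endpoints in different components.
MST edge set: {0-6, 1-2, 5-6, 0-4, 0-3, 1-4}.
Of the listed edges, {0-3, 0-6, 1-2} are in the MST → 3.

3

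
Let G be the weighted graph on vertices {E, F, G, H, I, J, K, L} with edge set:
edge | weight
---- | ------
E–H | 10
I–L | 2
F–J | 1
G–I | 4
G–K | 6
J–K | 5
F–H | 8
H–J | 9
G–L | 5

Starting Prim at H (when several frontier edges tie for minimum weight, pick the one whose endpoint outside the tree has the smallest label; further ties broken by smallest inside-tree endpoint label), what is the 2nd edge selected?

F-J

Prim's algorithm from H:
Step 1: frontier [F–H 8, H–J 9, E–H 10] → take F–H (8); add F.
Step 2: frontier [F–J 1, H–J 9, E–H 10] → take F–J (1); add J.
Step 3: frontier [E–H 10, J–K 5] → take J–K (5); add K.
Step 4: frontier [E–H 10, G–K 6] → take G–K (6); add G.
Step 5: frontier [G–I 4, G–L 5, E–H 10] → take G–I (4); add I.
Step 6: frontier [G–L 5, E–H 10, I–L 2] → take I–L (2); add L.
Step 7: frontier [E–H 10] → take E–H (10); add E.
The 2nd edge added is F–J.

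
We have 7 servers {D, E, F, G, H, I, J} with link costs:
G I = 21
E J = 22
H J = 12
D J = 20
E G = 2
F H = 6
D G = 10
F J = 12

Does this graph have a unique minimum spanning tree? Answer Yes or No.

No

Kruskal: consider edges lightest-first.
E G (2): add. Components now {D} {E,G} {F} {H} {I} {J}
F H (6): add. Components now {D} {E,G} {F,H} {I} {J}
D G (10): add. Components now {D,E,G} {F,H} {I} {J}
F J (12): add. Components now {D,E,G} {F,H,J} {I}
H J (12): skip — H and J already connected.
D J (20): add. Components now {D,E,F,G,H,J} {I}
G I (21): add. Components now {D,E,F,G,H,I,J}
Non-tree edge H J has weight 12, equal to the heaviest edge on its tree cycle — swapping gives another MST of the same weight. Not unique.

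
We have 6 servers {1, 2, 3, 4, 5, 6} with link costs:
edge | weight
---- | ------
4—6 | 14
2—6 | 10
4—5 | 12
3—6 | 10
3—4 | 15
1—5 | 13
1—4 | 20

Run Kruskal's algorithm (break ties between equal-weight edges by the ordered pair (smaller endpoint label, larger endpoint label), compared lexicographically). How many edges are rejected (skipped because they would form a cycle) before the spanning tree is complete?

0

Kruskal's algorithm — process edges by increasing weight (ties by edge label):
2—6 (10): add. Components now {1} {2,6} {3} {4} {5}
3—6 (10): add. Components now {1} {2,3,6} {4} {5}
4—5 (12): add. Components now {1} {2,3,6} {4,5}
1—5 (13): add. Components now {1,4,5} {2,3,6}
4—6 (14): add. Components now {1,2,3,4,5,6}
Edges rejected before the tree was complete: 0.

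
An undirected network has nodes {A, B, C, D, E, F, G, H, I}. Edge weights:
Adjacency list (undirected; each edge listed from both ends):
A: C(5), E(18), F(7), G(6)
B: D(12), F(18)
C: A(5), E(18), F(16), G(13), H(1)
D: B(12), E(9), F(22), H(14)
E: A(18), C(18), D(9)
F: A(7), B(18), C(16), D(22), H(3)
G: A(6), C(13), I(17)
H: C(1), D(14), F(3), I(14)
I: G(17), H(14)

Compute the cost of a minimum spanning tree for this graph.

Kruskal's algorithm — process edges by increasing weight (ties by edge label):
C H (1): add — endpoints in different components.
F H (3): add — endpoints in different components.
A C (5): add — endpoints in different components.
A G (6): add — endpoints in different components.
A F (7): skip — A and F already connected.
D E (9): add — endpoints in different components.
B D (12): add — endpoints in different components.
C G (13): skip — C and G already connected.
D H (14): add — endpoints in different components.
H I (14): add — endpoints in different components.
MST edges: C H, F H, A C, A G, D E, B D, D H, H I; total weight 1+3+5+6+9+12+14+14 = 64.

64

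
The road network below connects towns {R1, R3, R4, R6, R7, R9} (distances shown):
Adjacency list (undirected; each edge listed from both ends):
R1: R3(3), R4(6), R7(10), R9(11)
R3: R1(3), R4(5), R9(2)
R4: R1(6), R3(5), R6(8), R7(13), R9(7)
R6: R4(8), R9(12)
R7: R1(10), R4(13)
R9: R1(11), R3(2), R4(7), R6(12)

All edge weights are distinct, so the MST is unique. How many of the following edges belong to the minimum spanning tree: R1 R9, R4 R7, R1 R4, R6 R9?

0

Kruskal's algorithm — process edges by increasing weight (ties by edge label):
R3 R9 (2): add — endpoints in different components.
R1 R3 (3): add — endpoints in different components.
R3 R4 (5): add — endpoints in different components.
R1 R4 (6): skip — R1 and R4 already connected.
R4 R9 (7): skip — R4 and R9 already connected.
R4 R6 (8): add — endpoints in different components.
R1 R7 (10): add — endpoints in different components.
MST edge set: {R3 R9, R1 R3, R3 R4, R4 R6, R1 R7}.
Of the listed edges, {} are in the MST → 0.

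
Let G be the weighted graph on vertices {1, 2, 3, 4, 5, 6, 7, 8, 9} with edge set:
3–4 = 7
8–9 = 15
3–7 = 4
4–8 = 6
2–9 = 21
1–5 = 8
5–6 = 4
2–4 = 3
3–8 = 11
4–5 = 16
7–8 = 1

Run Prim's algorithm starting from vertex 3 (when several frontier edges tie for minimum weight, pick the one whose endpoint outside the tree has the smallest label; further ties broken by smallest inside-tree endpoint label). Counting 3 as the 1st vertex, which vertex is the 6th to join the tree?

Grow the tree from 3 using Prim:
Step 1: frontier [3–7 4, 3–4 7, 3–8 11] → take 3–7 (4); add 7.
Step 2: frontier [3–4 7, 3–8 11, 7–8 1] → take 7–8 (1); add 8.
Step 3: frontier [3–4 7, 4–8 6, 8–9 15] → take 4–8 (6); add 4.
Step 4: frontier [2–4 3, 4–5 16, 8–9 15] → take 2–4 (3); add 2.
Step 5: frontier [2–9 21, 4–5 16, 8–9 15] → take 8–9 (15); add 9.
Step 6: frontier [4–5 16] → take 4–5 (16); add 5.
Step 7: frontier [5–6 4, 1–5 8] → take 5–6 (4); add 6.
Step 8: frontier [1–5 8] → take 1–5 (8); add 1.
Vertex order: 3, 7, 8, 4, 2, 9, 5, 6, 1. The 6th vertex is 9.

9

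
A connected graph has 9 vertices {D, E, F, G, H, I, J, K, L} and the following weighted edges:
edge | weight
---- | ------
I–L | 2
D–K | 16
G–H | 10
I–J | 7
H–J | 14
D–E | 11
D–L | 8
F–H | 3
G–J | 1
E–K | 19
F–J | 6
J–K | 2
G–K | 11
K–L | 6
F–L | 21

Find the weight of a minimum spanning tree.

Grow the tree from K using Prim:
Step 1: cheapest edge leaving the tree is J–K (2); add J.
Step 2: cheapest edge leaving the tree is G–J (1); add G.
Step 3: cheapest edge leaving the tree is F–J (6); add F.
Step 4: cheapest edge leaving the tree is F–H (3); add H.
Step 5: cheapest edge leaving the tree is K–L (6); add L.
Step 6: cheapest edge leaving the tree is I–L (2); add I.
Step 7: cheapest edge leaving the tree is D–L (8); add D.
Step 8: cheapest edge leaving the tree is D–E (11); add E.
MST edges: J–K, G–J, F–J, F–H, K–L, I–L, D–L, D–E; total weight 2+1+6+3+6+2+8+11 = 39.

39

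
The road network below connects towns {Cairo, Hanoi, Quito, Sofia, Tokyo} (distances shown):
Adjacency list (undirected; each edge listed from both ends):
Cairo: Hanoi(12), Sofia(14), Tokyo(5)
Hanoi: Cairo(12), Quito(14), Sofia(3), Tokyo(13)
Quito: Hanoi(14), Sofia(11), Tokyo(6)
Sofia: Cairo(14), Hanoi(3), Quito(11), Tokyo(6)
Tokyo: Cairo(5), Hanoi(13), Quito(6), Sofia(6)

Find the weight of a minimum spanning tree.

20

Kruskal's algorithm — process edges by increasing weight (ties by edge label):
Hanoi–Sofia (3): add — endpoints in different components.
Cairo–Tokyo (5): add — endpoints in different components.
Quito–Tokyo (6): add — endpoints in different components.
Sofia–Tokyo (6): add — endpoints in different components.
MST edges: Hanoi–Sofia, Cairo–Tokyo, Quito–Tokyo, Sofia–Tokyo; total weight 3+5+6+6 = 20.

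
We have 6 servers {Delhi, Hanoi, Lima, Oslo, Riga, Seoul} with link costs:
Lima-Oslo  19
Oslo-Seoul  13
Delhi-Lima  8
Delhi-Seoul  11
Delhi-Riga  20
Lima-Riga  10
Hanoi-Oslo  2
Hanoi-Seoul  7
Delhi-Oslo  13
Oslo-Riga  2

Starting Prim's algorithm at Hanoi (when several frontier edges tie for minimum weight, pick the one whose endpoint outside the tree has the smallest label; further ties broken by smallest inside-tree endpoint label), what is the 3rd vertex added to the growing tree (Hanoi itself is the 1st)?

Riga

Grow the tree from Hanoi using Prim:
Step 1: cheapest edge leaving the tree is Hanoi-Oslo (2); add Oslo.
Step 2: cheapest edge leaving the tree is Oslo-Riga (2); add Riga.
Step 3: cheapest edge leaving the tree is Hanoi-Seoul (7); add Seoul.
Step 4: cheapest edge leaving the tree is Lima-Riga (10); add Lima.
Step 5: cheapest edge leaving the tree is Delhi-Lima (8); add Delhi.
Vertex order: Hanoi, Oslo, Riga, Seoul, Lima, Delhi. The 3rd vertex is Riga.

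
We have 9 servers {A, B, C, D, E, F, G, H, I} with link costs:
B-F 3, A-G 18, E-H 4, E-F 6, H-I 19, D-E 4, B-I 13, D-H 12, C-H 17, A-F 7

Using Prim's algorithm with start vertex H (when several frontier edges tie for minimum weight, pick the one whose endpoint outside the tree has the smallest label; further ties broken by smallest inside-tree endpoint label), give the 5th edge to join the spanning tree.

A-F

Prim, starting at H.
Step 1: frontier [E-H 4, D-H 12, C-H 17, H-I 19] → take E-H (4); add E.
Step 2: frontier [D-E 4, E-F 6, D-H 12, C-H 17, H-I 19] → take D-E (4); add D.
Step 3: frontier [E-F 6, C-H 17, H-I 19] → take E-F (6); add F.
Step 4: frontier [B-F 3, A-F 7, C-H 17, H-I 19] → take B-F (3); add B.
Step 5: frontier [B-I 13, A-F 7, C-H 17, H-I 19] → take A-F (7); add A.
Step 6: frontier [A-G 18, B-I 13, C-H 17, H-I 19] → take B-I (13); add I.
Step 7: frontier [A-G 18, C-H 17] → take C-H (17); add C.
Step 8: frontier [A-G 18] → take A-G (18); add G.
The 5th edge added is A-F.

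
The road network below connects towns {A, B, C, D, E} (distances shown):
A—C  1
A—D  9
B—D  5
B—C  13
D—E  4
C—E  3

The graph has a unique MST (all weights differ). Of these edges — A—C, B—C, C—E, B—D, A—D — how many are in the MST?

Sort edges by weight, then run Kruskal:
A—C (1): add. Components now {A,C} {B} {D} {E}
C—E (3): add. Components now {A,C,E} {B} {D}
D—E (4): add. Components now {A,C,D,E} {B}
B—D (5): add. Components now {A,B,C,D,E}
MST edge set: {A—C, C—E, D—E, B—D}.
Of the listed edges, {A—C, C—E, B—D} are in the MST → 3.

3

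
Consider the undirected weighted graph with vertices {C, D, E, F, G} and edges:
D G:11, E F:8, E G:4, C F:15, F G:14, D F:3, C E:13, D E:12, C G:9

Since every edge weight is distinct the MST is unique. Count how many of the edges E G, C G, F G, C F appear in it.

Kruskal's algorithm — process edges by increasing weight (ties by edge label):
D F (3): add. Components now {C} {D,F} {E} {G}
E G (4): add. Components now {C} {D,F} {E,G}
E F (8): add. Components now {C} {D,E,F,G}
C G (9): add. Components now {C,D,E,F,G}
MST edge set: {D F, E G, E F, C G}.
Of the listed edges, {E G, C G} are in the MST → 2.

2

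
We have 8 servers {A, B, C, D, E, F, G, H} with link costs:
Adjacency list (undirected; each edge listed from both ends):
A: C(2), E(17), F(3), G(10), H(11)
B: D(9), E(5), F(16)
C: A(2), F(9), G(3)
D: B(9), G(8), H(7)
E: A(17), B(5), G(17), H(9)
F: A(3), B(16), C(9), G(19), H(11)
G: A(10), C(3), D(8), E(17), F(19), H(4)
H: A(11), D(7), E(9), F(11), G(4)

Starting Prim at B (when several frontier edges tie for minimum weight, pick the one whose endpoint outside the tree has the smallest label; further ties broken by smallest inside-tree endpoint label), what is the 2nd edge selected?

Prim, starting at B.
Step 1: cheapest edge leaving the tree is B—E (5); add E.
Step 2: cheapest edge leaving the tree is B—D (9); add D.
Step 3: cheapest edge leaving the tree is D—H (7); add H.
Step 4: cheapest edge leaving the tree is G—H (4); add G.
Step 5: cheapest edge leaving the tree is C—G (3); add C.
Step 6: cheapest edge leaving the tree is A—C (2); add A.
Step 7: cheapest edge leaving the tree is A—F (3); add F.
The 2nd edge added is B—D.

B-D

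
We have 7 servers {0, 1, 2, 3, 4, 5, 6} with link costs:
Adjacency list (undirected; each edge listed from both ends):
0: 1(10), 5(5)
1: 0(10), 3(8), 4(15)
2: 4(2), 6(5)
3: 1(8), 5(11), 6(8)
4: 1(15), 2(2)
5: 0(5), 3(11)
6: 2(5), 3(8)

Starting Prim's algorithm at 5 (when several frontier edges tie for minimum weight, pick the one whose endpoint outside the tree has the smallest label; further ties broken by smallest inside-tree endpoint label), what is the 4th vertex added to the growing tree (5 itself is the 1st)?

Prim's algorithm from 5:
Step 1: cheapest edge leaving the tree is 0-5 (5); add 0.
Step 2: cheapest edge leaving the tree is 0-1 (10); add 1.
Step 3: cheapest edge leaving the tree is 1-3 (8); add 3.
Step 4: cheapest edge leaving the tree is 3-6 (8); add 6.
Step 5: cheapest edge leaving the tree is 2-6 (5); add 2.
Step 6: cheapest edge leaving the tree is 2-4 (2); add 4.
Vertex order: 5, 0, 1, 3, 6, 2, 4. The 4th vertex is 3.

3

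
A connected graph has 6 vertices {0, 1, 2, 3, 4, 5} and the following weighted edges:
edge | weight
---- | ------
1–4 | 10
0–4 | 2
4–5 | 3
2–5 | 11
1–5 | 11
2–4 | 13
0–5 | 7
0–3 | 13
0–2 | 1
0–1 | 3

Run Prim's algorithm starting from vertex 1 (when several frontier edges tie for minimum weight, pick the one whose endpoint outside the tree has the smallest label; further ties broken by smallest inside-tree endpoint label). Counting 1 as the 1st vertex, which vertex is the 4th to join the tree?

Prim's algorithm from 1:
Step 1: frontier [0–1 3, 1–4 10, 1–5 11] → take 0–1 (3); add 0.
Step 2: frontier [0–2 1, 0–4 2, 0–5 7, 0–3 13, 1–4 10, 1–5 11] → take 0–2 (1); add 2.
Step 3: frontier [0–4 2, 0–5 7, 0–3 13, 1–4 10, 1–5 11, 2–5 11, 2–4 13] → take 0–4 (2); add 4.
Step 4: frontier [0–5 7, 0–3 13, 1–5 11, 2–5 11, 4–5 3] → take 4–5 (3); add 5.
Step 5: frontier [0–3 13] → take 0–3 (13); add 3.
Vertex order: 1, 0, 2, 4, 5, 3. The 4th vertex is 4.

4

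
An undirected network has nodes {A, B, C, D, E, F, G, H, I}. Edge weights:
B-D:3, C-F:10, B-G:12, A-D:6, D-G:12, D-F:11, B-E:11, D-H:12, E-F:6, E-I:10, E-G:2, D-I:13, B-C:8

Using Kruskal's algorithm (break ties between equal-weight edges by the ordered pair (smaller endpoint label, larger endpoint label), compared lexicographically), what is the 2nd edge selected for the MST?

Kruskal: consider edges lightest-first.
E-G (2): add — endpoints in different components.
B-D (3): add — endpoints in different components.
A-D (6): add — endpoints in different components.
E-F (6): add — endpoints in different components.
B-C (8): add — endpoints in different components.
C-F (10): add — endpoints in different components.
E-I (10): add — endpoints in different components.
B-E (11): skip — B and E already connected.
D-F (11): skip — D and F already connected.
B-G (12): skip — B and G already connected.
D-G (12): skip — D and G already connected.
D-H (12): add — endpoints in different components.
The 2nd edge added is B-D.

B-D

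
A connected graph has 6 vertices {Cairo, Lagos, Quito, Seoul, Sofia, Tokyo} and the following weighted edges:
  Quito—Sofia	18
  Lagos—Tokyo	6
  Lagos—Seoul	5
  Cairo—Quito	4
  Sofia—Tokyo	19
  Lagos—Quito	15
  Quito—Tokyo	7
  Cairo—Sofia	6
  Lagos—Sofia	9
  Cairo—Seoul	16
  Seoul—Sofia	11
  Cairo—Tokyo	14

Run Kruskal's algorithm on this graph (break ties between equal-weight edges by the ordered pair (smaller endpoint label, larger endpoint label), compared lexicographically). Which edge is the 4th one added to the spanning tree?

Kruskal: consider edges lightest-first.
Cairo—Quito (4): add. Components now {Cairo,Quito} {Seoul} {Sofia} {Tokyo} {Lagos}
Lagos—Seoul (5): add. Components now {Cairo,Quito} {Lagos,Seoul} {Sofia} {Tokyo}
Cairo—Sofia (6): add. Components now {Cairo,Quito,Sofia} {Lagos,Seoul} {Tokyo}
Lagos—Tokyo (6): add. Components now {Cairo,Quito,Sofia} {Lagos,Seoul,Tokyo}
Quito—Tokyo (7): add. Components now {Cairo,Lagos,Quito,Seoul,Sofia,Tokyo}
The 4th edge added is Lagos—Tokyo.

Lagos-Tokyo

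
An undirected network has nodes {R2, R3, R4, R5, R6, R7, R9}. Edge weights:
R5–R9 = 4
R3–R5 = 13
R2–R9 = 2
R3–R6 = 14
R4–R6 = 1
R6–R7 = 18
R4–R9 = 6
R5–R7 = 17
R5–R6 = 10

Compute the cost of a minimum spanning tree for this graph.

Kruskal: consider edges lightest-first.
R4–R6 (1): add — endpoints in different components.
R2–R9 (2): add — endpoints in different components.
R5–R9 (4): add — endpoints in different components.
R4–R9 (6): add — endpoints in different components.
R5–R6 (10): skip — R5 and R6 already connected.
R3–R5 (13): add — endpoints in different components.
R3–R6 (14): skip — R3 and R6 already connected.
R5–R7 (17): add — endpoints in different components.
MST edges: R4–R6, R2–R9, R5–R9, R4–R9, R3–R5, R5–R7; total weight 1+2+4+6+13+17 = 43.

43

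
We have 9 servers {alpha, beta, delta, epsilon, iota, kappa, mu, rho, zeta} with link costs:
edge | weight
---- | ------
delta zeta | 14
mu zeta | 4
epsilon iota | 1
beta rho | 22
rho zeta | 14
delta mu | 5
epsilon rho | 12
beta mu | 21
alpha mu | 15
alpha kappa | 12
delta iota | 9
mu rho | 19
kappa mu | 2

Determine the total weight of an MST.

66

Grow the tree from mu using Prim:
Step 1: frontier [kappa mu 2, mu zeta 4, delta mu 5, alpha mu 15, mu rho 19, beta mu 21] → take kappa mu (2); add kappa.
Step 2: frontier [alpha kappa 12, mu zeta 4, delta mu 5, alpha mu 15, mu rho 19, beta mu 21] → take mu zeta (4); add zeta.
Step 3: frontier [alpha kappa 12, delta mu 5, alpha mu 15, mu rho 19, beta mu 21, delta zeta 14, rho zeta 14] → take delta mu (5); add delta.
Step 4: frontier [delta iota 9, alpha kappa 12, alpha mu 15, mu rho 19, beta mu 21, rho zeta 14] → take delta iota (9); add iota.
Step 5: frontier [epsilon iota 1, alpha kappa 12, alpha mu 15, mu rho 19, beta mu 21, rho zeta 14] → take epsilon iota (1); add epsilon.
Step 6: frontier [epsilon rho 12, alpha kappa 12, alpha mu 15, mu rho 19, beta mu 21, rho zeta 14] → take alpha kappa (12); add alpha.
Step 7: frontier [epsilon rho 12, mu rho 19, beta mu 21, rho zeta 14] → take epsilon rho (12); add rho.
Step 8: frontier [beta mu 21, beta rho 22] → take beta mu (21); add beta.
MST edges: kappa mu, mu zeta, delta mu, delta iota, epsilon iota, alpha kappa, epsilon rho, beta mu; total weight 2+4+5+9+1+12+12+21 = 66.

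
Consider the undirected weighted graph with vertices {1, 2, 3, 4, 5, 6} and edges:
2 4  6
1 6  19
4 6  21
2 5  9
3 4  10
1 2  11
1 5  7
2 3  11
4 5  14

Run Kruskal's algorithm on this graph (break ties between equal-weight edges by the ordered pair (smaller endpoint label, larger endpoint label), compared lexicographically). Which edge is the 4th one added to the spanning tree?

Kruskal's algorithm — process edges by increasing weight (ties by edge label):
2 4 (6): add. Components now {1} {2,4} {3} {5} {6}
1 5 (7): add. Components now {1,5} {2,4} {3} {6}
2 5 (9): add. Components now {1,2,4,5} {3} {6}
3 4 (10): add. Components now {1,2,3,4,5} {6}
1 2 (11): skip — 1 and 2 already connected.
2 3 (11): skip — 2 and 3 already connected.
4 5 (14): skip — 4 and 5 already connected.
1 6 (19): add. Components now {1,2,3,4,5,6}
The 4th edge added is 3 4.

3-4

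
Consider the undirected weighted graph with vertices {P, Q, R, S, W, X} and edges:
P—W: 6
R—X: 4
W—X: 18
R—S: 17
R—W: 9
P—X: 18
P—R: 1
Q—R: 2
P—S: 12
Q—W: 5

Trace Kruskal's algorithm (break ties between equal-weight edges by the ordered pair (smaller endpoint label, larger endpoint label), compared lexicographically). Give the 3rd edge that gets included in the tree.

Kruskal: consider edges lightest-first.
P—R (1): add — endpoints in different components.
Q—R (2): add — endpoints in different components.
R—X (4): add — endpoints in different components.
Q—W (5): add — endpoints in different components.
P—W (6): skip — W and P already connected.
R—W (9): skip — W and R already connected.
P—S (12): add — endpoints in different components.
The 3rd edge added is R—X.

R-X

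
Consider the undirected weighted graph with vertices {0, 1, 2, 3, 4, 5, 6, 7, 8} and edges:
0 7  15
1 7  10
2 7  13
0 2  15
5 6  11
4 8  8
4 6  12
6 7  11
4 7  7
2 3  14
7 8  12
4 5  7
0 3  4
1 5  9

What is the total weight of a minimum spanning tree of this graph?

Kruskal's algorithm — process edges by increasing weight (ties by edge label):
0 3 (4): add — endpoints in different components.
4 5 (7): add — endpoints in different components.
4 7 (7): add — endpoints in different components.
4 8 (8): add — endpoints in different components.
1 5 (9): add — endpoints in different components.
1 7 (10): skip — 1 and 7 already connected.
5 6 (11): add — endpoints in different components.
6 7 (11): skip — 6 and 7 already connected.
4 6 (12): skip — 4 and 6 already connected.
7 8 (12): skip — 7 and 8 already connected.
2 7 (13): add — endpoints in different components.
2 3 (14): add — endpoints in different components.
MST edges: 0 3, 4 5, 4 7, 4 8, 1 5, 5 6, 2 7, 2 3; total weight 4+7+7+8+9+11+13+14 = 73.

73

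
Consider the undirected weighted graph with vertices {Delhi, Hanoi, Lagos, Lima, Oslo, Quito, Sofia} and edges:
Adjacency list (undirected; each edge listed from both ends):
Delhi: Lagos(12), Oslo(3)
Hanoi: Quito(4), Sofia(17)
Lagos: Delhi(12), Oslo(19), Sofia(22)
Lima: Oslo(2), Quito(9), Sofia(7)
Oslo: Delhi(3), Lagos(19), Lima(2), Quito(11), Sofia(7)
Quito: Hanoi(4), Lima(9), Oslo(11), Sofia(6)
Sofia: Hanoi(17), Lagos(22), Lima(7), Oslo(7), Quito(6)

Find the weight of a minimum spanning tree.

Kruskal: consider edges lightest-first.
Lima—Oslo (2): add — endpoints in different components.
Delhi—Oslo (3): add — endpoints in different components.
Hanoi—Quito (4): add — endpoints in different components.
Quito—Sofia (6): add — endpoints in different components.
Lima—Sofia (7): add — endpoints in different components.
Oslo—Sofia (7): skip — Oslo and Sofia already connected.
Lima—Quito (9): skip — Lima and Quito already connected.
Oslo—Quito (11): skip — Quito and Oslo already connected.
Delhi—Lagos (12): add — endpoints in different components.
MST edges: Lima—Oslo, Delhi—Oslo, Hanoi—Quito, Quito—Sofia, Lima—Sofia, Delhi—Lagos; total weight 2+3+4+6+7+12 = 34.

34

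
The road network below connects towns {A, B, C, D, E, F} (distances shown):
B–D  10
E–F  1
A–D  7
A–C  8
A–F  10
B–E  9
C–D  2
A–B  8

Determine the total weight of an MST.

27

Sort edges by weight, then run Kruskal:
E–F (1): add — endpoints in different components.
C–D (2): add — endpoints in different components.
A–D (7): add — endpoints in different components.
A–B (8): add — endpoints in different components.
A–C (8): skip — A and C already connected.
B–E (9): add — endpoints in different components.
MST edges: E–F, C–D, A–D, A–B, B–E; total weight 1+2+7+8+9 = 27.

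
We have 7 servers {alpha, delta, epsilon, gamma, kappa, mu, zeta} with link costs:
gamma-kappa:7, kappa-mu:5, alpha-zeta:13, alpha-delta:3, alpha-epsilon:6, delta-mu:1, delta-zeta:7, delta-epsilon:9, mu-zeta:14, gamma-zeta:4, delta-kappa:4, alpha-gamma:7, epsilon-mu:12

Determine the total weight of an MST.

Kruskal: consider edges lightest-first.
delta-mu (1): add — endpoints in different components.
alpha-delta (3): add — endpoints in different components.
delta-kappa (4): add — endpoints in different components.
gamma-zeta (4): add — endpoints in different components.
kappa-mu (5): skip — mu and kappa already connected.
alpha-epsilon (6): add — endpoints in different components.
alpha-gamma (7): add — endpoints in different components.
MST edges: delta-mu, alpha-delta, delta-kappa, gamma-zeta, alpha-epsilon, alpha-gamma; total weight 1+3+4+4+6+7 = 25.

25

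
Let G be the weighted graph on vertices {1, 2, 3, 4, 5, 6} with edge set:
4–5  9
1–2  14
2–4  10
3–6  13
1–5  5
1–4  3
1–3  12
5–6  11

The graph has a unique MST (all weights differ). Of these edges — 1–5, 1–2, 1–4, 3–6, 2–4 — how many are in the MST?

Sort edges by weight, then run Kruskal:
1–4 (3): add — endpoints in different components.
1–5 (5): add — endpoints in different components.
4–5 (9): skip — 4 and 5 already connected.
2–4 (10): add — endpoints in different components.
5–6 (11): add — endpoints in different components.
1–3 (12): add — endpoints in different components.
MST edge set: {1–4, 1–5, 2–4, 5–6, 1–3}.
Of the listed edges, {1–5, 1–4, 2–4} are in the MST → 3.

3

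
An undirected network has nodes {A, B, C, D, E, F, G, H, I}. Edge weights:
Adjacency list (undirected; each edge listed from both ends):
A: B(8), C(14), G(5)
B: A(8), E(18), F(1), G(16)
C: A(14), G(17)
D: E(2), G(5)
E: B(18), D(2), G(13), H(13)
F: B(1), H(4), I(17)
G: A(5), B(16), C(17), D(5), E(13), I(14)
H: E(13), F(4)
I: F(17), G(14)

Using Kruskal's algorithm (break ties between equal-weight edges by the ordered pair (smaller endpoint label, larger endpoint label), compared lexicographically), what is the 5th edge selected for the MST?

Kruskal's algorithm — process edges by increasing weight (ties by edge label):
B–F (1): add — endpoints in different components.
D–E (2): add — endpoints in different components.
F–H (4): add — endpoints in different components.
A–G (5): add — endpoints in different components.
D–G (5): add — endpoints in different components.
A–B (8): add — endpoints in different components.
E–G (13): skip — E and G already connected.
E–H (13): skip — E and H already connected.
A–C (14): add — endpoints in different components.
G–I (14): add — endpoints in different components.
The 5th edge added is D–G.

D-G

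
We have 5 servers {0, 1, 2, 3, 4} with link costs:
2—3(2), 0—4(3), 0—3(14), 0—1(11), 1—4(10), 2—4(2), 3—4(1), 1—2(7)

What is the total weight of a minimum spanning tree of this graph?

13

Kruskal's algorithm — process edges by increasing weight (ties by edge label):
3—4 (1): add. Components now {0} {1} {2} {3,4}
2—3 (2): add. Components now {0} {1} {2,3,4}
2—4 (2): skip — 2 and 4 already connected.
0—4 (3): add. Components now {0,2,3,4} {1}
1—2 (7): add. Components now {0,1,2,3,4}
MST edges: 3—4, 2—3, 0—4, 1—2; total weight 1+2+3+7 = 13.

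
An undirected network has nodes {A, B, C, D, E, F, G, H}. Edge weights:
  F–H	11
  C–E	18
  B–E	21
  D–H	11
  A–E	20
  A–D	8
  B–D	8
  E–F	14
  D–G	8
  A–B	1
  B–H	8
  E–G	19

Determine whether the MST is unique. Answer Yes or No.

No

Kruskal's algorithm — process edges by increasing weight (ties by edge label):
A–B (1): add — endpoints in different components.
A–D (8): add — endpoints in different components.
B–D (8): skip — B and D already connected.
B–H (8): add — endpoints in different components.
D–G (8): add — endpoints in different components.
D–H (11): skip — D and H already connected.
F–H (11): add — endpoints in different components.
E–F (14): add — endpoints in different components.
C–E (18): add — endpoints in different components.
Non-tree edge B–D has weight 8, equal to the heaviest edge on its tree cycle — swapping gives another MST of the same weight. Not unique.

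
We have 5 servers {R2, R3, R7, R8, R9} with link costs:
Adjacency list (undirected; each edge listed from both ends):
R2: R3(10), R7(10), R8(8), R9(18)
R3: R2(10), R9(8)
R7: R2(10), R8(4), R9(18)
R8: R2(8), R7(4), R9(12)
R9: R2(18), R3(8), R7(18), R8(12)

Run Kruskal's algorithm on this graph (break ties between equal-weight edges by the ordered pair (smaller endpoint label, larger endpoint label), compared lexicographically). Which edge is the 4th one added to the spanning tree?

Kruskal's algorithm — process edges by increasing weight (ties by edge label):
R7-R8 (4): add. Components now {R2} {R3} {R7,R8} {R9}
R2-R8 (8): add. Components now {R2,R7,R8} {R3} {R9}
R3-R9 (8): add. Components now {R2,R7,R8} {R3,R9}
R2-R3 (10): add. Components now {R2,R3,R7,R8,R9}
The 4th edge added is R2-R3.

R2-R3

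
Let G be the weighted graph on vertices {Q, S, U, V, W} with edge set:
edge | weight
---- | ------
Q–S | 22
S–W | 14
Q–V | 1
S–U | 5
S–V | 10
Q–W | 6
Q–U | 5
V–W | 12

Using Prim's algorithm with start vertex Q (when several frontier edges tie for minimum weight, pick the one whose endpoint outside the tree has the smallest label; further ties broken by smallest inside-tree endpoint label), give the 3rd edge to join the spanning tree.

S-U

Prim's algorithm from Q:
Step 1: frontier [Q–V 1, Q–U 5, Q–W 6, Q–S 22] → take Q–V (1); add V.
Step 2: frontier [Q–U 5, Q–W 6, Q–S 22, S–V 10, V–W 12] → take Q–U (5); add U.
Step 3: frontier [Q–W 6, Q–S 22, S–U 5, S–V 10, V–W 12] → take S–U (5); add S.
Step 4: frontier [Q–W 6, S–W 14, V–W 12] → take Q–W (6); add W.
The 3rd edge added is S–U.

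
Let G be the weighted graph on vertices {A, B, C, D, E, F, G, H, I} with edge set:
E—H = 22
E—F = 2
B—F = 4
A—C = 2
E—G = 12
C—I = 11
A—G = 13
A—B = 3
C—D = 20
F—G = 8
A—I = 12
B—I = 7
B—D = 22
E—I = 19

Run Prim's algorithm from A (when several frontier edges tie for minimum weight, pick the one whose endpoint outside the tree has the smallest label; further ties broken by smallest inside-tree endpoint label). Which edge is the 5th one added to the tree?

Prim's algorithm from A:
Step 1: frontier [A—C 2, A—B 3, A—I 12, A—G 13] → take A—C (2); add C.
Step 2: frontier [A—B 3, A—I 12, A—G 13, C—I 11, C—D 20] → take A—B (3); add B.
Step 3: frontier [A—I 12, A—G 13, B—F 4, B—I 7, B—D 22, C—I 11, C—D 20] → take B—F (4); add F.
Step 4: frontier [A—I 12, A—G 13, B—I 7, B—D 22, C—I 11, C—D 20, E—F 2, F—G 8] → take E—F (2); add E.
Step 5: frontier [A—I 12, A—G 13, B—I 7, B—D 22, C—I 11, C—D 20, E—G 12, E—I 19, E—H 22, F—G 8] → take B—I (7); add I.
Step 6: frontier [A—G 13, B—D 22, C—D 20, E—G 12, E—H 22, F—G 8] → take F—G (8); add G.
Step 7: frontier [B—D 22, C—D 20, E—H 22] → take C—D (20); add D.
Step 8: frontier [E—H 22] → take E—H (22); add H.
The 5th edge added is B—I.

B-I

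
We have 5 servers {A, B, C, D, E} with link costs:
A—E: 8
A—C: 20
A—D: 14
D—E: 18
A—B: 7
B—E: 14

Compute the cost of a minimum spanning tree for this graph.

49

Grow the tree from B using Prim:
Step 1: cheapest edge leaving the tree is A—B (7); add A.
Step 2: cheapest edge leaving the tree is A—E (8); add E.
Step 3: cheapest edge leaving the tree is A—D (14); add D.
Step 4: cheapest edge leaving the tree is A—C (20); add C.
MST edges: A—B, A—E, A—D, A—C; total weight 7+8+14+20 = 49.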